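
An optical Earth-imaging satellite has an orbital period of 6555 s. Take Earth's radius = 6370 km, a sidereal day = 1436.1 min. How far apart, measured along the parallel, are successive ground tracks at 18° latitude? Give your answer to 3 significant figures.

2900 km

Node shift per orbit = (6555.0/86166) × 360° = 27.39°.
Equatorial spacing = 27.39 × 111.2 km/° = 3045 km.
At 18° latitude, spacing = 3045 × cos(18°) = 2896 km.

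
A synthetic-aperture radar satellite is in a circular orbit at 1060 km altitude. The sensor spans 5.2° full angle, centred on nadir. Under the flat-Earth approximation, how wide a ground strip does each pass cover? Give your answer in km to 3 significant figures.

96.3 km

Half-angle = 5.2°/2 = 2.6°.
Swath width ≈ 2h·tan(θ/2) = 2 × 1060 × tan(2.6°) = 96.3 km.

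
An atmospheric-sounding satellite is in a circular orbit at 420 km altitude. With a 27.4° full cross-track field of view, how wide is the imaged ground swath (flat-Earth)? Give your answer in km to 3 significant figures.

Half-angle = 27.4°/2 = 13.7°.
Swath width ≈ 2h·tan(θ/2) = 2 × 420 × tan(13.7°) = 204.8 km.

205 km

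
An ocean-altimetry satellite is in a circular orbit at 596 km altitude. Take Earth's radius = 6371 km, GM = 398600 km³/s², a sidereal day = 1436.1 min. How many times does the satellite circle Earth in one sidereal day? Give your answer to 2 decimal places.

14.89

Semi-major axis a = 6371 + 596 = 6967 km. Period T = 2π√(a³/μ) = 2π√(6967³/398600) = 5787.4 s = 96.46 min.
Orbits per sidereal day = 86166 / 5787.4 = 14.889.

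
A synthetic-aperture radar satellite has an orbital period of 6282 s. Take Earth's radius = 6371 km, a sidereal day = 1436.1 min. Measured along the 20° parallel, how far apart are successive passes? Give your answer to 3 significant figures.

2740 km

Node shift per orbit = (6282.0/86166) × 360° = 26.25°.
Equatorial spacing = 26.25 × 111.2 km/° = 2918 km.
At 20° latitude, spacing = 2918 × cos(20°) = 2742 km.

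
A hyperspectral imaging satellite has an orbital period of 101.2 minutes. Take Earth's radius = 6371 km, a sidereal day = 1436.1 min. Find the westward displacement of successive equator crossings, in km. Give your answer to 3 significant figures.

2820 km

T = 101.2 min = 6072.0 s.
During one orbit Earth rotates (6072.0 / 86166) × 360° = 25.37°.
At the equator that is 25.37° × (2π·6371/360) km/° = 25.37 × 111.2 = 2821 km.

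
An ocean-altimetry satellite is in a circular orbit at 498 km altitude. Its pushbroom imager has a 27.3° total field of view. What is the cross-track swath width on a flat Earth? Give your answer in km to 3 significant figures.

Half-angle = 27.3°/2 = 13.65°.
Swath width ≈ 2h·tan(θ/2) = 2 × 498 × tan(13.65°) = 241.9 km.

242 km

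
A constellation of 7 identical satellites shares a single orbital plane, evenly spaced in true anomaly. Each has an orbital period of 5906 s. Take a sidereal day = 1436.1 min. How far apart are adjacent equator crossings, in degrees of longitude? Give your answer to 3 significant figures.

3.53°

Single-satellite node shift = (5906.0/86166) × 360° = 24.68°.
With 7 satellites evenly phased, successive equator crossings are 24.68/7 = 3.525° apart.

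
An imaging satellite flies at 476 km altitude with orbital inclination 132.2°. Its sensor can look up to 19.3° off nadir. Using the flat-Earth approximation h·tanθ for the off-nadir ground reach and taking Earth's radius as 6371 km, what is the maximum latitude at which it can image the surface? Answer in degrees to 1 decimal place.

Retrograde orbit: the ground track reaches ±(180° − i) = ±(180 − 132.2) = ±47.8°.
Sensor half-swath on the ground ≈ 476·tan(19.3°) = 167 km = 1.50° of latitude.
Maximum observable latitude ≈ 47.8 + 1.50 = 49.3°.

49.3°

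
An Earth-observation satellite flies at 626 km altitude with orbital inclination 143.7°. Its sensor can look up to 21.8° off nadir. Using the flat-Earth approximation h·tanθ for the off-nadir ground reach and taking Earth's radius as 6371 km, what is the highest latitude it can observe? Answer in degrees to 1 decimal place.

Retrograde orbit: the ground track reaches ±(180° − i) = ±(180 − 143.7) = ±36.3°.
Sensor half-swath on the ground ≈ 626·tan(21.8°) = 250 km = 2.25° of latitude.
Maximum observable latitude ≈ 36.3 + 2.25 = 38.6°.

38.6°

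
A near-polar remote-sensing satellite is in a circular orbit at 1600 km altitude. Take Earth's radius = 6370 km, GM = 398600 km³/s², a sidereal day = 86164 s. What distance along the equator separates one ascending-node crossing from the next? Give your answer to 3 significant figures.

3290 km

Semi-major axis a = 6370 + 1600 = 7970 km. Period T = 2π√(a³/μ) = 2π√(7970³/398600) = 7081.1 s = 118.02 min.
During one orbit Earth rotates (7081.1 / 86164) × 360° = 29.59°.
At the equator that is 29.59° × (2π·6370/360) km/° = 29.59 × 111.2 = 3289 km.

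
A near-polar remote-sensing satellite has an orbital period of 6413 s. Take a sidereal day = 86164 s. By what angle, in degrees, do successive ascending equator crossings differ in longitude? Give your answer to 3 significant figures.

26.8°

During one orbit Earth rotates (6413.0 / 86164) × 360° = 26.79°.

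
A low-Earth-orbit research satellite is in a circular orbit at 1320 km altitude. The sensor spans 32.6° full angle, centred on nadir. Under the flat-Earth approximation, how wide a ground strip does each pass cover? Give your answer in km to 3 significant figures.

Half-angle = 32.6°/2 = 16.3°.
Swath width ≈ 2h·tan(θ/2) = 2 × 1320 × tan(16.3°) = 772.0 km.

772 km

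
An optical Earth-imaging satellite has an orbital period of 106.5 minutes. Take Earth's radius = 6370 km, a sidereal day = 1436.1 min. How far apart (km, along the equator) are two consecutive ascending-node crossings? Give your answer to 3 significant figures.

T = 106.5 min = 6390.0 s.
During one orbit Earth rotates (6390.0 / 86166) × 360° = 26.70°.
At the equator that is 26.70° × (2π·6370/360) km/° = 26.70 × 111.2 = 2968 km.

2970 km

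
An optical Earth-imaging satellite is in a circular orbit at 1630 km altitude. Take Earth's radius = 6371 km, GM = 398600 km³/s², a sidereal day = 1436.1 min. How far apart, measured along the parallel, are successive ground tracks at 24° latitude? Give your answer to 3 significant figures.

Semi-major axis a = 6371 + 1630 = 8001 km. Period T = 2π√(a³/μ) = 2π√(8001³/398600) = 7122.4 s = 118.71 min.
Node shift per orbit = (7122.4/86166) × 360° = 29.76°.
Equatorial spacing = 29.76 × 111.2 km/° = 3309 km.
At 24° latitude, spacing = 3309 × cos(24°) = 3023 km.

3020 km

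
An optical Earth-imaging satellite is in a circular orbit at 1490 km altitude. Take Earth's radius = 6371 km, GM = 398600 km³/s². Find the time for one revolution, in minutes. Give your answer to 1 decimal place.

115.6 min

Semi-major axis a = 6371 + 1490 = 7861 km. Period T = 2π√(a³/μ) = 2π√(7861³/398600) = 6936.3 s = 115.61 min.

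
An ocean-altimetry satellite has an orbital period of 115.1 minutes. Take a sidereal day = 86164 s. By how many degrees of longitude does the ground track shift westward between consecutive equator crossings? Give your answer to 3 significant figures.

T = 115.1 min = 6906.0 s.
During one orbit Earth rotates (6906.0 / 86164) × 360° = 28.85°.

28.9°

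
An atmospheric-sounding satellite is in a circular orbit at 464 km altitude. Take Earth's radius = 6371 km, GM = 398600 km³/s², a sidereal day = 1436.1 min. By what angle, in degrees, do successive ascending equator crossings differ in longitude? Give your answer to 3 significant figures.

Semi-major axis a = 6371 + 464 = 6835 km. Period T = 2π√(a³/μ) = 2π√(6835³/398600) = 5623.7 s = 93.73 min.
During one orbit Earth rotates (5623.7 / 86166) × 360° = 23.50°.

23.5°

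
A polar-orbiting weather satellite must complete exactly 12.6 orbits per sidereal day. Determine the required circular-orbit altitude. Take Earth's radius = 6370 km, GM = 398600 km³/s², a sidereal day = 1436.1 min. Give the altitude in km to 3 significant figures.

1420 km

Required period T = 86166 / 12.6 = 6838.6 s.
From T = 2π√(a³/μ): a = (μ T²/4π²)^(1/3) = (398600 × 6838.6² / 4π²)^(1/3) = 7787 km.
Altitude h = a − R = 7787 − 6370 = 1417 km.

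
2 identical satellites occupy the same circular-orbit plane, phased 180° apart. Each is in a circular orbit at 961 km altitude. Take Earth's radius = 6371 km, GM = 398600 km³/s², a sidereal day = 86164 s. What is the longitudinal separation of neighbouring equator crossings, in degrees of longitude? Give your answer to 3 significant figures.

Semi-major axis a = 6371 + 961 = 7332 km. Period T = 2π√(a³/μ) = 2π√(7332³/398600) = 6248.1 s = 104.13 min.
Single-satellite node shift = (6248.1/86164) × 360° = 26.10°.
With 2 satellites evenly phased, successive equator crossings are 26.10/2 = 13.052° apart.

13.1°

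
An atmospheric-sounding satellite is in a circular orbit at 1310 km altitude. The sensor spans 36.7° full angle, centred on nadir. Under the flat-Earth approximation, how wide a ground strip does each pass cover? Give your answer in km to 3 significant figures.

869 km

Half-angle = 36.7°/2 = 18.35°.
Swath width ≈ 2h·tan(θ/2) = 2 × 1310 × tan(18.35°) = 869.0 km.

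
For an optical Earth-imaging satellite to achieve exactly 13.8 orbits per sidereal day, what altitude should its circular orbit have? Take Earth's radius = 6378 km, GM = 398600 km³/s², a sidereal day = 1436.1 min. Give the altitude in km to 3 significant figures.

951 km

Required period T = 86166 / 13.8 = 6243.9 s.
From T = 2π√(a³/μ): a = (μ T²/4π²)^(1/3) = (398600 × 6243.9² / 4π²)^(1/3) = 7329 km.
Altitude h = a − R = 7329 − 6378 = 951 km.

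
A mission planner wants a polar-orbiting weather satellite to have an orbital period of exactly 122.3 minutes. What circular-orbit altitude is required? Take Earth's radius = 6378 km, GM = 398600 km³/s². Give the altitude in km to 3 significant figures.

T = 122.3 min = 7338.0 s.
From T = 2π√(a³/μ): a = (μ T²/4π²)^(1/3) = (398600 × 7338.0² / 4π²)^(1/3) = 8162 km.
Altitude h = a − R = 8162 − 6378 = 1784 km.

1780 km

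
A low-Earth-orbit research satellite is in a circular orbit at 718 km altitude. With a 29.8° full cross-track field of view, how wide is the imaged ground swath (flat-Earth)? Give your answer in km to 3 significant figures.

Half-angle = 29.8°/2 = 14.9°.
Swath width ≈ 2h·tan(θ/2) = 2 × 718 × tan(14.9°) = 382.1 km.

382 km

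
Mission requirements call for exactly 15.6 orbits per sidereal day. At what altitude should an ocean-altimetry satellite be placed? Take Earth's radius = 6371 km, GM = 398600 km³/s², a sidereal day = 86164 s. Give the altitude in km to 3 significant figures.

Required period T = 86164 / 15.6 = 5523.3 s.
From T = 2π√(a³/μ): a = (μ T²/4π²)^(1/3) = (398600 × 5523.3² / 4π²)^(1/3) = 6753 km.
Altitude h = a − R = 6753 − 6371 = 382 km.

382 km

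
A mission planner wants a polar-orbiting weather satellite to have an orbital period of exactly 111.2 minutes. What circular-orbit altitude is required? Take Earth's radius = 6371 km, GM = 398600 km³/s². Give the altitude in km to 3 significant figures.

1290 km

T = 111.2 min = 6672.0 s.
From T = 2π√(a³/μ): a = (μ T²/4π²)^(1/3) = (398600 × 6672.0² / 4π²)^(1/3) = 7660 km.
Altitude h = a − R = 7660 − 6371 = 1289 km.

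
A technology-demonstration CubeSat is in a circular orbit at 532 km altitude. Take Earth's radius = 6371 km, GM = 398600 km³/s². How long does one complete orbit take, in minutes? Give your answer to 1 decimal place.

Semi-major axis a = 6371 + 532 = 6903 km. Period T = 2π√(a³/μ) = 2π√(6903³/398600) = 5707.8 s = 95.13 min.

95.1 min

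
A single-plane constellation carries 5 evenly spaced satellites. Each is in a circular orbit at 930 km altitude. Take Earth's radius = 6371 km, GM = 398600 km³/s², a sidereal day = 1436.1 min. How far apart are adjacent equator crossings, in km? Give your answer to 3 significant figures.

577 km

Semi-major axis a = 6371 + 930 = 7301 km. Period T = 2π√(a³/μ) = 2π√(7301³/398600) = 6208.5 s = 103.47 min.
Single-satellite node shift = (6208.5/86166) × 360° = 25.94°.
With 5 satellites evenly phased, successive equator crossings are 25.94/5 = 5.188° apart.
That is 5.188 × 111.2 = 577 km at the equator.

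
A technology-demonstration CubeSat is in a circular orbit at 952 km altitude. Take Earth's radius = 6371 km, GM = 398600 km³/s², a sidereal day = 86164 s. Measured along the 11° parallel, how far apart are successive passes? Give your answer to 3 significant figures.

Semi-major axis a = 6371 + 952 = 7323 km. Period T = 2π√(a³/μ) = 2π√(7323³/398600) = 6236.6 s = 103.94 min.
Node shift per orbit = (6236.6/86164) × 360° = 26.06°.
Equatorial spacing = 26.06 × 111.2 km/° = 2897 km.
At 11° latitude, spacing = 2897 × cos(11°) = 2844 km.

2840 km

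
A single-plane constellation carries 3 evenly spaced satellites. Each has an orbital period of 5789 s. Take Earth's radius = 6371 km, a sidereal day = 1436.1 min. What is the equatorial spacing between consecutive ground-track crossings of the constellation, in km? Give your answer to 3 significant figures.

Single-satellite node shift = (5789.0/86166) × 360° = 24.19°.
With 3 satellites evenly phased, successive equator crossings are 24.19/3 = 8.062° apart.
That is 8.062 × 111.2 = 896 km at the equator.

896 km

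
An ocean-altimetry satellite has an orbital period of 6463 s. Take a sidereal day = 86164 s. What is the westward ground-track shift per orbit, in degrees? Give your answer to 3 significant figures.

27.0°

During one orbit Earth rotates (6463.0 / 86164) × 360° = 27.00°.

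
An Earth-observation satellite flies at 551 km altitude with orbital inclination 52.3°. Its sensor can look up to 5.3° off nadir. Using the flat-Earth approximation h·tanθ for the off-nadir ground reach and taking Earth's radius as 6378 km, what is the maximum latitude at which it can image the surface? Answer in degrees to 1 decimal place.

52.8°

For a prograde orbit the ground track reaches latitude ±i = ±52.3°.
Sensor half-swath on the ground ≈ 551·tan(5.3°) = 51 km = 0.46° of latitude.
Maximum observable latitude ≈ 52.3 + 0.46 = 52.8°.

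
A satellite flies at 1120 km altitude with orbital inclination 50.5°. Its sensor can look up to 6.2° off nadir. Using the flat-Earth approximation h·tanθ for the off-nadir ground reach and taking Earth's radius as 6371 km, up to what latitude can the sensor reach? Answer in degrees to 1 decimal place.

51.6°

For a prograde orbit the ground track reaches latitude ±i = ±50.5°.
Sensor half-swath on the ground ≈ 1120·tan(6.2°) = 122 km = 1.09° of latitude.
Maximum observable latitude ≈ 50.5 + 1.09 = 51.6°.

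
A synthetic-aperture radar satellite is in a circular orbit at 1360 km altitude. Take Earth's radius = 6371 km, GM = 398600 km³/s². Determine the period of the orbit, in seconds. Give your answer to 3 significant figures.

Semi-major axis a = 6371 + 1360 = 7731 km. Period T = 2π√(a³/μ) = 2π√(7731³/398600) = 6765.0 s = 112.75 min.

6760 seconds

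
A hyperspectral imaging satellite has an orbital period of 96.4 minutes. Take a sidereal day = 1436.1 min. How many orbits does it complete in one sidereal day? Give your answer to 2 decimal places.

T = 96.4 min = 5784.0 s.
Orbits per sidereal day = 86166 / 5784.0 = 14.897.

14.90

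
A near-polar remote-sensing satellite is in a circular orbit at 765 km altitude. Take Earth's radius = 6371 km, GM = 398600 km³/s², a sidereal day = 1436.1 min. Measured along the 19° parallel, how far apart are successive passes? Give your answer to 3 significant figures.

Semi-major axis a = 6371 + 765 = 7136 km. Period T = 2π√(a³/μ) = 2π√(7136³/398600) = 5999.2 s = 99.99 min.
Node shift per orbit = (5999.2/86166) × 360° = 25.06°.
Equatorial spacing = 25.06 × 111.2 km/° = 2787 km.
At 19° latitude, spacing = 2787 × cos(19°) = 2635 km.

2640 km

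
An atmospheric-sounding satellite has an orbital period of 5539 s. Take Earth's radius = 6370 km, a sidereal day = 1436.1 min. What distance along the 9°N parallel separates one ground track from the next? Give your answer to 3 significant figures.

Node shift per orbit = (5539.0/86166) × 360° = 23.14°.
Equatorial spacing = 23.14 × 111.2 km/° = 2573 km.
At 9° latitude, spacing = 2573 × cos(9°) = 2541 km.

2540 km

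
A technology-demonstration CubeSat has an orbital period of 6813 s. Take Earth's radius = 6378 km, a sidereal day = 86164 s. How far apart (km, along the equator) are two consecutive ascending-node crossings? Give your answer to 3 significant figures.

3170 km

During one orbit Earth rotates (6813.0 / 86164) × 360° = 28.47°.
At the equator that is 28.47° × (2π·6378/360) km/° = 28.47 × 111.3 = 3169 km.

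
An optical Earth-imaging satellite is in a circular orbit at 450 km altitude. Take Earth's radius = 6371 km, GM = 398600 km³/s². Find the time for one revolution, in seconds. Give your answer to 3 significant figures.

5610 seconds

Semi-major axis a = 6371 + 450 = 6821 km. Period T = 2π√(a³/μ) = 2π√(6821³/398600) = 5606.4 s = 93.44 min.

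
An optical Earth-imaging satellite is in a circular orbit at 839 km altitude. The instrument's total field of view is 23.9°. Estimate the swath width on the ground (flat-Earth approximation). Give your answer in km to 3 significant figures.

355 km

Half-angle = 23.9°/2 = 11.95°.
Swath width ≈ 2h·tan(θ/2) = 2 × 839 × tan(11.95°) = 355.1 km.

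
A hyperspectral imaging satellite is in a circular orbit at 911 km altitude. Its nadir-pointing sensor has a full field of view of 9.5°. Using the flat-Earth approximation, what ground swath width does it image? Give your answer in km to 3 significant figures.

Half-angle = 9.5°/2 = 4.75°.
Swath width ≈ 2h·tan(θ/2) = 2 × 911 × tan(4.75°) = 151.4 km.

151 km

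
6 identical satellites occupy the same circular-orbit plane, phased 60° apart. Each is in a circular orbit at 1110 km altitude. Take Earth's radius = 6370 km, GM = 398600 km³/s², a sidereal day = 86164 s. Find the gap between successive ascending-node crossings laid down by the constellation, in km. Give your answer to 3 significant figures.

498 km

Semi-major axis a = 6370 + 1110 = 7480 km. Period T = 2π√(a³/μ) = 2π√(7480³/398600) = 6438.2 s = 107.30 min.
Single-satellite node shift = (6438.2/86164) × 360° = 26.90°.
With 6 satellites evenly phased, successive equator crossings are 26.90/6 = 4.483° apart.
That is 4.483 × 111.2 = 498 km at the equator.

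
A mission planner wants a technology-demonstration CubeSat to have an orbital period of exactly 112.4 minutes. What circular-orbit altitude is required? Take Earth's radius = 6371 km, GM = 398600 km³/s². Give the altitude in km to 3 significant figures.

1340 km

T = 112.4 min = 6744.0 s.
From T = 2π√(a³/μ): a = (μ T²/4π²)^(1/3) = (398600 × 6744.0² / 4π²)^(1/3) = 7715 km.
Altitude h = a − R = 7715 − 6371 = 1344 km.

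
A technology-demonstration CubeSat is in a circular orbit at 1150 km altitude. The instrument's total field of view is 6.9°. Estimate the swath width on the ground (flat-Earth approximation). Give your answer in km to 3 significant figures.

139 km

Half-angle = 6.9°/2 = 3.45°.
Swath width ≈ 2h·tan(θ/2) = 2 × 1150 × tan(3.45°) = 138.7 km.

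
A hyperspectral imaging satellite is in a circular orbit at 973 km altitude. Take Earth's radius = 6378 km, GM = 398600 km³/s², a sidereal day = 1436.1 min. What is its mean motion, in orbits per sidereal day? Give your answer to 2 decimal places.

13.74

Semi-major axis a = 6378 + 973 = 7351 km. Period T = 2π√(a³/μ) = 2π√(7351³/398600) = 6272.4 s = 104.54 min.
Orbits per sidereal day = 86166 / 6272.4 = 13.737.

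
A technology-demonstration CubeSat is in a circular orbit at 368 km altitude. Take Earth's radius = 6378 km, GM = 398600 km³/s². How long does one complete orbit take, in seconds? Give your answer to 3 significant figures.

Semi-major axis a = 6378 + 368 = 6746 km. Period T = 2π√(a³/μ) = 2π√(6746³/398600) = 5514.2 s = 91.90 min.

5510 seconds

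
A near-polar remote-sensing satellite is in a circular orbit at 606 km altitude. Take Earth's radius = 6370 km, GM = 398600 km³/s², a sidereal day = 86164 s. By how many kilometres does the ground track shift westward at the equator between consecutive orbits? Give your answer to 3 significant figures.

2690 km

Semi-major axis a = 6370 + 606 = 6976 km. Period T = 2π√(a³/μ) = 2π√(6976³/398600) = 5798.6 s = 96.64 min.
During one orbit Earth rotates (5798.6 / 86164) × 360° = 24.23°.
At the equator that is 24.23° × (2π·6370/360) km/° = 24.23 × 111.2 = 2693 km.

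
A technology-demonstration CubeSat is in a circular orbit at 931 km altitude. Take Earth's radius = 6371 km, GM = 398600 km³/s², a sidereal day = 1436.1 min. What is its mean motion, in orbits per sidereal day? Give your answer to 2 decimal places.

13.88

Semi-major axis a = 6371 + 931 = 7302 km. Period T = 2π√(a³/μ) = 2π√(7302³/398600) = 6209.7 s = 103.50 min.
Orbits per sidereal day = 86166 / 6209.7 = 13.876.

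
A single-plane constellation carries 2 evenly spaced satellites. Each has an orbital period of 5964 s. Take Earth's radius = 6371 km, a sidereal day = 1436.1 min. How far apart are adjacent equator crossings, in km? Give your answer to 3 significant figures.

Single-satellite node shift = (5964.0/86166) × 360° = 24.92°.
With 2 satellites evenly phased, successive equator crossings are 24.92/2 = 12.459° apart.
That is 12.459 × 111.2 = 1385 km at the equator.

1390 km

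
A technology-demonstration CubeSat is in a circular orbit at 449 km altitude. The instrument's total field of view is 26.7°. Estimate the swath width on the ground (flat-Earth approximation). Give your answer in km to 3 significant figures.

Half-angle = 26.7°/2 = 13.35°.
Swath width ≈ 2h·tan(θ/2) = 2 × 449 × tan(13.35°) = 213.1 km.

213 km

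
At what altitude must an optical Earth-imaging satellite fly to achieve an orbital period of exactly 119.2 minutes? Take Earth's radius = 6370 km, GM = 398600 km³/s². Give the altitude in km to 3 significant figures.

1650 km

T = 119.2 min = 7152.0 s.
From T = 2π√(a³/μ): a = (μ T²/4π²)^(1/3) = (398600 × 7152.0² / 4π²)^(1/3) = 8023 km.
Altitude h = a − R = 8023 − 6370 = 1653 km.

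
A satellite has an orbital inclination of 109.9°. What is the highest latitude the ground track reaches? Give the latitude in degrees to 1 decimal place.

70.1°

Retrograde orbit: the ground track reaches ±(180° − i) = ±(180 − 109.9) = ±70.1°.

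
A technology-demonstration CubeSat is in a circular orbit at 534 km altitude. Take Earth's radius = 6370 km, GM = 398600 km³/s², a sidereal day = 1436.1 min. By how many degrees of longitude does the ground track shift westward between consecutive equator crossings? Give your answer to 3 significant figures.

23.9°

Semi-major axis a = 6370 + 534 = 6904 km. Period T = 2π√(a³/μ) = 2π√(6904³/398600) = 5709.0 s = 95.15 min.
During one orbit Earth rotates (5709.0 / 86166) × 360° = 23.85°.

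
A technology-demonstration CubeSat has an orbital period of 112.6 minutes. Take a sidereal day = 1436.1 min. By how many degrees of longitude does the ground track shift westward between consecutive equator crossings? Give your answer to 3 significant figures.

28.2°

T = 112.6 min = 6756.0 s.
During one orbit Earth rotates (6756.0 / 86166) × 360° = 28.23°.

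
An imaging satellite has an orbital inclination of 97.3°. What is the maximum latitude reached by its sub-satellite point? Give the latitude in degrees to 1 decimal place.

Retrograde orbit: the ground track reaches ±(180° − i) = ±(180 − 97.3) = ±82.7°.

82.7°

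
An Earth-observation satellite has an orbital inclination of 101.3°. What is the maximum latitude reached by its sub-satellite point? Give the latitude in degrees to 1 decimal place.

Retrograde orbit: the ground track reaches ±(180° − i) = ±(180 − 101.3) = ±78.7°.

78.7°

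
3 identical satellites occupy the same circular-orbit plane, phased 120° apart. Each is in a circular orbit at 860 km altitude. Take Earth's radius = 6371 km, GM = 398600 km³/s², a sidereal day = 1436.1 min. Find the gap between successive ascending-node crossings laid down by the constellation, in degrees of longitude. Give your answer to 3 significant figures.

8.52°

Semi-major axis a = 6371 + 860 = 7231 km. Period T = 2π√(a³/μ) = 2π√(7231³/398600) = 6119.4 s = 101.99 min.
Single-satellite node shift = (6119.4/86166) × 360° = 25.57°.
With 3 satellites evenly phased, successive equator crossings are 25.57/3 = 8.522° apart.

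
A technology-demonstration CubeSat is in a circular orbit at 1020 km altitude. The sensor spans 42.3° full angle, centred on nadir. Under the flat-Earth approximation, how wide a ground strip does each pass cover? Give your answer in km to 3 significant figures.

Half-angle = 42.3°/2 = 21.15°.
Swath width ≈ 2h·tan(θ/2) = 2 × 1020 × tan(21.15°) = 789.2 km.

789 km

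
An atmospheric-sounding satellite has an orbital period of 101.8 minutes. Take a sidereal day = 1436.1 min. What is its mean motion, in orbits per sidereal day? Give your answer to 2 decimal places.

T = 101.8 min = 6108.0 s.
Orbits per sidereal day = 86166 / 6108.0 = 14.107.

14.11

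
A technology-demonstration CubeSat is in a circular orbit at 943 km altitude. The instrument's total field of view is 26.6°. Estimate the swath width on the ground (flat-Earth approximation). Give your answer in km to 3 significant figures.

Half-angle = 26.6°/2 = 13.3°.
Swath width ≈ 2h·tan(θ/2) = 2 × 943 × tan(13.3°) = 445.8 km.

446 km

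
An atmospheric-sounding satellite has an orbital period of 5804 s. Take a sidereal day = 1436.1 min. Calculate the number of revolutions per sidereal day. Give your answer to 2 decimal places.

Orbits per sidereal day = 86166 / 5804.0 = 14.846.

14.85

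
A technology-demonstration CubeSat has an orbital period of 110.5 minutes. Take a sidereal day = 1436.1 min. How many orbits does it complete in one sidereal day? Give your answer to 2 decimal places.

T = 110.5 min = 6630.0 s.
Orbits per sidereal day = 86166 / 6630.0 = 12.996.

13.00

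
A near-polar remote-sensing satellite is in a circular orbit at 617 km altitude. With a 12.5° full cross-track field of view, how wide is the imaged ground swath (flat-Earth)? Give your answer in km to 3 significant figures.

Half-angle = 12.5°/2 = 6.25°.
Swath width ≈ 2h·tan(θ/2) = 2 × 617 × tan(6.25°) = 135.1 km.

135 km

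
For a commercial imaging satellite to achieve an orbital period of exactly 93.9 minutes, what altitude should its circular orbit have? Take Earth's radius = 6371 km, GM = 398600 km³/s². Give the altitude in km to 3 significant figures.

472 km

T = 93.9 min = 5634.0 s.
From T = 2π√(a³/μ): a = (μ T²/4π²)^(1/3) = (398600 × 5634.0² / 4π²)^(1/3) = 6843 km.
Altitude h = a − R = 6843 − 6371 = 472 km.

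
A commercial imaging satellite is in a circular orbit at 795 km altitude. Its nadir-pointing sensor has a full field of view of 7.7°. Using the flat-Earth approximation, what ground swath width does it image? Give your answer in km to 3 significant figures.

Half-angle = 7.7°/2 = 3.85°.
Swath width ≈ 2h·tan(θ/2) = 2 × 795 × tan(3.85°) = 107.0 km.

107 km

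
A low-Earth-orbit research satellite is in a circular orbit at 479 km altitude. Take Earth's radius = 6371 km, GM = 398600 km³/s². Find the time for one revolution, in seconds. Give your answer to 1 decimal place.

Semi-major axis a = 6371 + 479 = 6850 km. Period T = 2π√(a³/μ) = 2π√(6850³/398600) = 5642.2 s = 94.04 min.

5642.2 seconds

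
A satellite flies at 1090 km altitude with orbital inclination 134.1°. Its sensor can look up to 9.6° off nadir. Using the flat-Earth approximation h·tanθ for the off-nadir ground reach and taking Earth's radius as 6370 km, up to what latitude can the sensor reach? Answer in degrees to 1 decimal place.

Retrograde orbit: the ground track reaches ±(180° − i) = ±(180 − 134.1) = ±45.9°.
Sensor half-swath on the ground ≈ 1090·tan(9.6°) = 184 km = 1.66° of latitude.
Maximum observable latitude ≈ 45.9 + 1.66 = 47.6°.

47.6°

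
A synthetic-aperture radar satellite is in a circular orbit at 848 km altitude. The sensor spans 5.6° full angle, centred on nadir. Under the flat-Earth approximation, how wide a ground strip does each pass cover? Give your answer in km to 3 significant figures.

82.9 km

Half-angle = 5.6°/2 = 2.8°.
Swath width ≈ 2h·tan(θ/2) = 2 × 848 × tan(2.8°) = 82.9 km.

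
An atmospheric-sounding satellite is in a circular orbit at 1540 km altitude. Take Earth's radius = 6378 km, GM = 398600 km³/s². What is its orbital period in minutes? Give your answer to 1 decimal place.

116.9 min

Semi-major axis a = 6378 + 1540 = 7918 km. Period T = 2π√(a³/μ) = 2π√(7918³/398600) = 7011.9 s = 116.86 min.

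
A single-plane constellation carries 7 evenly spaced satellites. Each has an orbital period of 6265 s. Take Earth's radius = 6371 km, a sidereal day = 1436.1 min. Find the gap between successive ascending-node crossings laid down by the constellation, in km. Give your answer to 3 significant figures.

416 km

Single-satellite node shift = (6265.0/86166) × 360° = 26.18°.
With 7 satellites evenly phased, successive equator crossings are 26.18/7 = 3.739° apart.
That is 3.739 × 111.2 = 416 km at the equator.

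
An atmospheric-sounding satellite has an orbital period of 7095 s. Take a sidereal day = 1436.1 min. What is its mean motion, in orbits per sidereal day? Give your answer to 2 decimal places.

12.14

Orbits per sidereal day = 86166 / 7095.0 = 12.145.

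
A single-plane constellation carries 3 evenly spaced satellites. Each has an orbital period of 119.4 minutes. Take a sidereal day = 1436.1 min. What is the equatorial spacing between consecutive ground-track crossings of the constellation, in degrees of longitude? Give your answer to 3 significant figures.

T = 119.4 min = 7164.0 s.
Single-satellite node shift = (7164.0/86166) × 360° = 29.93°.
With 3 satellites evenly phased, successive equator crossings are 29.93/3 = 9.977° apart.

9.98°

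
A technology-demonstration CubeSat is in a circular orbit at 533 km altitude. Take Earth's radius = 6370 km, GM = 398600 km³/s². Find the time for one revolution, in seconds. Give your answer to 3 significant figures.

5710 seconds

Semi-major axis a = 6370 + 533 = 6903 km. Period T = 2π√(a³/μ) = 2π√(6903³/398600) = 5707.8 s = 95.13 min.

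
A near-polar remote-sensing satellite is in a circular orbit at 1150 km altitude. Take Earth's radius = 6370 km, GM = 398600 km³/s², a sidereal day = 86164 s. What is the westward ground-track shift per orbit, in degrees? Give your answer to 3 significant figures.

27.1°

Semi-major axis a = 6370 + 1150 = 7520 km. Period T = 2π√(a³/μ) = 2π√(7520³/398600) = 6489.9 s = 108.16 min.
During one orbit Earth rotates (6489.9 / 86164) × 360° = 27.12°.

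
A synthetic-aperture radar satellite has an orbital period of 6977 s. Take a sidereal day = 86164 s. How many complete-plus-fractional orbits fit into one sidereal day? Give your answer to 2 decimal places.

Orbits per sidereal day = 86164 / 6977.0 = 12.350.

12.35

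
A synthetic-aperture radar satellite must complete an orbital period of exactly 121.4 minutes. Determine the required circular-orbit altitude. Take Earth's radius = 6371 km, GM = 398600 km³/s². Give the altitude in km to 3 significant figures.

T = 121.4 min = 7284.0 s.
From T = 2π√(a³/μ): a = (μ T²/4π²)^(1/3) = (398600 × 7284.0² / 4π²)^(1/3) = 8122 km.
Altitude h = a − R = 8122 − 6371 = 1751 km.

1750 km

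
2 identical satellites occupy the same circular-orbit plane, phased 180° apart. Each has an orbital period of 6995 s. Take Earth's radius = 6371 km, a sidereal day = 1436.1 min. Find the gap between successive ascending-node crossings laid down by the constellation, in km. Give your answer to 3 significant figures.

1620 km

Single-satellite node shift = (6995.0/86166) × 360° = 29.22°.
With 2 satellites evenly phased, successive equator crossings are 29.22/2 = 14.612° apart.
That is 14.612 × 111.2 = 1625 km at the equator.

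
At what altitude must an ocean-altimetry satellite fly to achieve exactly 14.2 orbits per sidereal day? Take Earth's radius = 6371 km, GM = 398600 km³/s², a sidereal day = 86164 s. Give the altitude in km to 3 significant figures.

Required period T = 86164 / 14.2 = 6067.9 s.
From T = 2π√(a³/μ): a = (μ T²/4π²)^(1/3) = (398600 × 6067.9² / 4π²)^(1/3) = 7190 km.
Altitude h = a − R = 7190 − 6371 = 819 km.

819 km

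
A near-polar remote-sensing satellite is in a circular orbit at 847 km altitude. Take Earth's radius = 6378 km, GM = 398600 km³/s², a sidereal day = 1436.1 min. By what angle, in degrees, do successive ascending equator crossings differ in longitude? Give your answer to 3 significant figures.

25.5°

Semi-major axis a = 6378 + 847 = 7225 km. Period T = 2π√(a³/μ) = 2π√(7225³/398600) = 6111.8 s = 101.86 min.
During one orbit Earth rotates (6111.8 / 86166) × 360° = 25.53°.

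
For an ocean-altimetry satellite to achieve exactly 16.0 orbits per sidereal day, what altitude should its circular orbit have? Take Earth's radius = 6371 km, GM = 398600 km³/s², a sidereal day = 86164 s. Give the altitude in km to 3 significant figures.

269 km

Required period T = 86164 / 16.0 = 5385.2 s.
From T = 2π√(a³/μ): a = (μ T²/4π²)^(1/3) = (398600 × 5385.2² / 4π²)^(1/3) = 6640 km.
Altitude h = a − R = 6640 − 6371 = 269 km.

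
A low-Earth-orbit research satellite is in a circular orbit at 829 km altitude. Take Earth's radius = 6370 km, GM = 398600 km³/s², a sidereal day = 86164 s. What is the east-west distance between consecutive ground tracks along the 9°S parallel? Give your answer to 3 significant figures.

Semi-major axis a = 6370 + 829 = 7199 km. Period T = 2π√(a³/μ) = 2π√(7199³/398600) = 6078.8 s = 101.31 min.
Node shift per orbit = (6078.8/86164) × 360° = 25.40°.
Equatorial spacing = 25.40 × 111.2 km/° = 2824 km.
At 9° latitude, spacing = 2824 × cos(9°) = 2789 km.

2790 km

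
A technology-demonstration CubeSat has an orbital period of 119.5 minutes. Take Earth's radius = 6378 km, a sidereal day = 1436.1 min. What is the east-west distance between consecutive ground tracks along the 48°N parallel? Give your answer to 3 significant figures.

T = 119.5 min = 7170.0 s.
Node shift per orbit = (7170.0/86166) × 360° = 29.96°.
Equatorial spacing = 29.96 × 111.3 km/° = 3335 km.
At 48° latitude, spacing = 3335 × cos(48°) = 2231 km.

2230 km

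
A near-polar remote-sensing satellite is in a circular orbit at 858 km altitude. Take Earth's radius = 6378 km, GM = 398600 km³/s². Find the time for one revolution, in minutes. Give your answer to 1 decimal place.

Semi-major axis a = 6378 + 858 = 7236 km. Period T = 2π√(a³/μ) = 2π√(7236³/398600) = 6125.7 s = 102.10 min.

102.1 min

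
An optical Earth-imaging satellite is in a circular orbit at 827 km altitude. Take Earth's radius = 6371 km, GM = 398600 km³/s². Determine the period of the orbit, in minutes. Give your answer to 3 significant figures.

Semi-major axis a = 6371 + 827 = 7198 km. Period T = 2π√(a³/μ) = 2π√(7198³/398600) = 6077.6 s = 101.29 min.

101 min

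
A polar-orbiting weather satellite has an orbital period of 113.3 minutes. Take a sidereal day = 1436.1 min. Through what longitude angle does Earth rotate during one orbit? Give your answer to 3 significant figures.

28.4°

T = 113.3 min = 6798.0 s.
During one orbit Earth rotates (6798.0 / 86166) × 360° = 28.40°.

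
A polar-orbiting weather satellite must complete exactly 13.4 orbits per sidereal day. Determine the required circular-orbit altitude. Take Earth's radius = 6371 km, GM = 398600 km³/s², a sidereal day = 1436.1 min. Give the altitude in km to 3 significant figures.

Required period T = 86166 / 13.4 = 6430.3 s.
From T = 2π√(a³/μ): a = (μ T²/4π²)^(1/3) = (398600 × 6430.3² / 4π²)^(1/3) = 7474 km.
Altitude h = a − R = 7474 − 6371 = 1103 km.

1100 km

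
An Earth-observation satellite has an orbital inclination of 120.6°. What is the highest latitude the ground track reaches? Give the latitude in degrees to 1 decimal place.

59.4°

Retrograde orbit: the ground track reaches ±(180° − i) = ±(180 − 120.6) = ±59.4°.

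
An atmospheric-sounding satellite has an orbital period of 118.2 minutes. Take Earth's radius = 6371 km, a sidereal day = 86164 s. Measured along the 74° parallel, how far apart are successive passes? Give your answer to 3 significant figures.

908 km

T = 118.2 min = 7092.0 s.
Node shift per orbit = (7092.0/86164) × 360° = 29.63°.
Equatorial spacing = 29.63 × 111.2 km/° = 3295 km.
At 74° latitude, spacing = 3295 × cos(74°) = 908 km.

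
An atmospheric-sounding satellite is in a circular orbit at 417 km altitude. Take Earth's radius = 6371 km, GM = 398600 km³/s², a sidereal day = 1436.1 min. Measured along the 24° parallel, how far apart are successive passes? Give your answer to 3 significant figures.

Semi-major axis a = 6371 + 417 = 6788 km. Period T = 2π√(a³/μ) = 2π√(6788³/398600) = 5565.8 s = 92.76 min.
Node shift per orbit = (5565.8/86166) × 360° = 23.25°.
Equatorial spacing = 23.25 × 111.2 km/° = 2586 km.
At 24° latitude, spacing = 2586 × cos(24°) = 2362 km.

2360 km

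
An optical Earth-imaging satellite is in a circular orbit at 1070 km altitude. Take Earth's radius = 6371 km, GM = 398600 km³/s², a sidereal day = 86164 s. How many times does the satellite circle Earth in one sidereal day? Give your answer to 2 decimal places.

13.49

Semi-major axis a = 6371 + 1070 = 7441 km. Period T = 2π√(a³/μ) = 2π√(7441³/398600) = 6387.9 s = 106.47 min.
Orbits per sidereal day = 86164 / 6387.9 = 13.489.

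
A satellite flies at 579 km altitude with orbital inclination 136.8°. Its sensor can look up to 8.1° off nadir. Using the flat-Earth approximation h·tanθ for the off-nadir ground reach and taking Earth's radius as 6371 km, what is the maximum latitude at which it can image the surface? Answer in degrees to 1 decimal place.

Retrograde orbit: the ground track reaches ±(180° − i) = ±(180 − 136.8) = ±43.2°.
Sensor half-swath on the ground ≈ 579·tan(8.1°) = 82 km = 0.74° of latitude.
Maximum observable latitude ≈ 43.2 + 0.74 = 43.9°.

43.9°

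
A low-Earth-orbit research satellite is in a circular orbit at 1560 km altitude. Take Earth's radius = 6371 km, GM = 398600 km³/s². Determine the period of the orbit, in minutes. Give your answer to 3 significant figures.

Semi-major axis a = 6371 + 1560 = 7931 km. Period T = 2π√(a³/μ) = 2π√(7931³/398600) = 7029.2 s = 117.15 min.

117 min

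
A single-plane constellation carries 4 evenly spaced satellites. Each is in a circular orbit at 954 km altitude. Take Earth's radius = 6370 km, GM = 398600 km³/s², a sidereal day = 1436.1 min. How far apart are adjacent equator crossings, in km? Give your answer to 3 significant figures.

724 km

Semi-major axis a = 6370 + 954 = 7324 km. Period T = 2π√(a³/μ) = 2π√(7324³/398600) = 6237.8 s = 103.96 min.
Single-satellite node shift = (6237.8/86166) × 360° = 26.06°.
With 4 satellites evenly phased, successive equator crossings are 26.06/4 = 6.515° apart.
That is 6.515 × 111.2 = 724 km at the equator.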